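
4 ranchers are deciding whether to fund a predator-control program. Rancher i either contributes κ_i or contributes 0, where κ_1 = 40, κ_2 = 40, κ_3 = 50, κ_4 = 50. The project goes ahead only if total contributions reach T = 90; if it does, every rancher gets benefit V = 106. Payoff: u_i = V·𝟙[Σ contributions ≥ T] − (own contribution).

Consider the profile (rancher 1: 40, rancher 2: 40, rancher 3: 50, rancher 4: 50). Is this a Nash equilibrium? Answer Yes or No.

Total = 180 ≥ 90: provided.
Rancher 1 (pledges 40, payoff 66): dropping to 0 → total 140, payoff 106. Profitable deviation.

No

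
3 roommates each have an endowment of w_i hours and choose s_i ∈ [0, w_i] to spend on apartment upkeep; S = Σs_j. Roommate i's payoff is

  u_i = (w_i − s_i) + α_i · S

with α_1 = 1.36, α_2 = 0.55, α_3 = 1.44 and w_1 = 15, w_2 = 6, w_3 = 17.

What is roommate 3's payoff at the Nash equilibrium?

∂u_i/∂s_i = α_i − 1, so roommate i contributes w_i if α_i > 1, else 0.
α_i > 1 for i ∈ {1, 3}; NE contributions (15, 0, 17), S = 32.
u_3 = (17 − 17) + 1.44·32 = 46.08.

46.08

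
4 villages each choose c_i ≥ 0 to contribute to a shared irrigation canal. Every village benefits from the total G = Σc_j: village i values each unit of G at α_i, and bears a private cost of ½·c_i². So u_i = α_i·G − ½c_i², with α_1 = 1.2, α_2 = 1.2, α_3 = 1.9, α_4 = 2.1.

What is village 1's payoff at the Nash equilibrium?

Village i's FOC: ∂u_i/∂c_i = α_i − c_i = 0, so c_i* = α_i.
NE contributions = (1.2, 1.2, 1.9, 2.1); G = 6.4.
u_1 = α_1·G − ½·(c_1)² = 1.2·6.4 − ½·1.2² = 6.96.

6.96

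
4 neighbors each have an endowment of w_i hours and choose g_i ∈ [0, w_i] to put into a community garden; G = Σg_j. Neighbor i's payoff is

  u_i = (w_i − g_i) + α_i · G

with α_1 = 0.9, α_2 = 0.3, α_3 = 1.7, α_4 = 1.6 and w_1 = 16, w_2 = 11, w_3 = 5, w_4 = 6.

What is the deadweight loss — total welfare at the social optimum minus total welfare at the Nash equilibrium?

∂u_i/∂g_i = α_i − 1, so neighbor i contributes w_i if α_i > 1, else 0.
α_i > 1 for i ∈ {3, 4}; NE contributions (0, 0, 5, 6), G = 11.
W^NE = Σw_i − G^NE + (Σα_i)·G^NE = 38 + 3.5·11 = 76.5.
Planner: ∂(Σu_j)/∂g_i = Σα_j − 1 = 3.5 > 0, so everyone contributes w_i; G^SO = 38, W^SO = 38 + 3.5·38 = 171.
Deadweight loss = 94.5.

94.5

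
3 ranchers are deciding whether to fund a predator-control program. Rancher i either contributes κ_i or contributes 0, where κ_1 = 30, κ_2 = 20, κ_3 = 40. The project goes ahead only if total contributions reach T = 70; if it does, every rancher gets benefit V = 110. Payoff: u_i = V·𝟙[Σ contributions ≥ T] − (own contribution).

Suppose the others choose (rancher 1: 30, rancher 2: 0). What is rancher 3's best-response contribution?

40

Others' total = 30. Contributing 40 brings total to 70 ≥ 70: gain V − κ_3 = 70.
Best response: 40.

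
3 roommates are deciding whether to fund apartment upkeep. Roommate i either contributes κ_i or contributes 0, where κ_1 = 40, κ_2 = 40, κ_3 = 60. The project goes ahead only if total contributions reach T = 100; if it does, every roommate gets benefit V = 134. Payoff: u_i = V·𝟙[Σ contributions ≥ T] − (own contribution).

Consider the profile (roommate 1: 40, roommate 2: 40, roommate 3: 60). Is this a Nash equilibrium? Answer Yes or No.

Total = 140 ≥ 100: provided.
Roommate 1 (pledges 40, payoff 94): dropping to 0 → total 100, payoff 134. Profitable deviation.

No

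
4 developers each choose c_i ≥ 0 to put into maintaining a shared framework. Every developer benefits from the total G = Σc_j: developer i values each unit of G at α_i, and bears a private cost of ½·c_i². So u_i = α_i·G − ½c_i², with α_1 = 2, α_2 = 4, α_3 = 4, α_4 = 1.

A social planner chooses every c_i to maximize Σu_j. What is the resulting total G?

44

Planner FOC: ∂(Σu_j)/∂c_i = (Σα_j) − c_i = 0, so c_i^SO = Σα_j = 11 for every i; G^SO = 44.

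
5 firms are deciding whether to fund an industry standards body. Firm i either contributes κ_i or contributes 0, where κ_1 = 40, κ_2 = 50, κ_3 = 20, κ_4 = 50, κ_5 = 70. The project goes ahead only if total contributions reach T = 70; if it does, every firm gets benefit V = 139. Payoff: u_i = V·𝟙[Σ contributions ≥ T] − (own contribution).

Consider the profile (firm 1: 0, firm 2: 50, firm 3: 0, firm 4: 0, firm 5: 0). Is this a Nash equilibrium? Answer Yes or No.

Total = 50 < 70: not provided.
Firm 1 (pledges 0, payoff 0): pledging 40 → total 90, payoff 99. Profitable deviation.

No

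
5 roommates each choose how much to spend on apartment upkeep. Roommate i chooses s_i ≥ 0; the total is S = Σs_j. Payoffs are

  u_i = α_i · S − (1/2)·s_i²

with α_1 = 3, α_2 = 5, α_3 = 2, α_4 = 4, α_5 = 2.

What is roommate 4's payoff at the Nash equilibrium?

Roommate i's FOC: ∂u_i/∂s_i = α_i − s_i = 0, so s_i* = α_i.
NE contributions = (3, 5, 2, 4, 2); S = 16.
u_4 = α_4·S − ½·(s_4)² = 4·16 − ½·4² = 56.

56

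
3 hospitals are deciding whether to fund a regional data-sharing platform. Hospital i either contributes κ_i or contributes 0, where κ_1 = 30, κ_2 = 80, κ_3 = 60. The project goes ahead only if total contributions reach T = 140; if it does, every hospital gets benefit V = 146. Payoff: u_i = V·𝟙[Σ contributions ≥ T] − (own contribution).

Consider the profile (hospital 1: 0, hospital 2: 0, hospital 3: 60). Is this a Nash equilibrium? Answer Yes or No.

No

Total = 60 < 140: not provided.
Hospital 1 (pledges 0, payoff 0): pledging 30 → total 90, payoff -30. No gain.
Hospital 2 (pledges 0, payoff 0): pledging 80 → total 140, payoff 66. Profitable deviation.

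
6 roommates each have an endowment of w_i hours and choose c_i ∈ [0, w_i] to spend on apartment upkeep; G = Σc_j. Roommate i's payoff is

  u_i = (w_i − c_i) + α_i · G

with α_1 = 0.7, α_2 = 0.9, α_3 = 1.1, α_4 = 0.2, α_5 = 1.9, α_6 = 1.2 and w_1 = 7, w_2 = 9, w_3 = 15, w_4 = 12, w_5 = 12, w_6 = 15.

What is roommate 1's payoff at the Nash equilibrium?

36.4

∂u_i/∂c_i = α_i − 1, so roommate i contributes w_i if α_i > 1, else 0.
α_i > 1 for i ∈ {3, 5, 6}; NE contributions (0, 0, 15, 0, 12, 15), G = 42.
u_1 = (7 − 0) + 0.7·42 = 36.4.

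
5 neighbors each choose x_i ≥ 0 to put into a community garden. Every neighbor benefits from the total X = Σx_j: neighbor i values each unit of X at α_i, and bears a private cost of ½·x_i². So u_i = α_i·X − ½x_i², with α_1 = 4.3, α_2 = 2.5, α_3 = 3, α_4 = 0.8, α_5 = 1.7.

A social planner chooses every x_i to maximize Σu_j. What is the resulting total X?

Planner FOC: ∂(Σu_j)/∂x_i = (Σα_j) − x_i = 0, so x_i^SO = Σα_j = 12.3 for every i; X^SO = 61.5.

61.5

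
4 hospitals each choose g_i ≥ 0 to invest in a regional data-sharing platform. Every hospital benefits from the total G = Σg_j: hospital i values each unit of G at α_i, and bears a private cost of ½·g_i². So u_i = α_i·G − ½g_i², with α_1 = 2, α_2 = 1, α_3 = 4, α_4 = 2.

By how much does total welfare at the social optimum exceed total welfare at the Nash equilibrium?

93.5

Hospital i's FOC: ∂u_i/∂g_i = α_i − g_i = 0, so g_i* = α_i.
NE contributions = (2, 1, 4, 2); G = 9.
W^NE = (Σα)·G − ½Σα_i² = 9² − ½·25 = 68.5.
Planner sets g_i = Σα_j = 9 for every i, so G^SO = 4·9 = 36.
W^SO = (Σα)·G^SO − ½·4·(Σα)² = (4/2)·9² = 162.
Deadweight loss = W^SO − W^NE = 93.5.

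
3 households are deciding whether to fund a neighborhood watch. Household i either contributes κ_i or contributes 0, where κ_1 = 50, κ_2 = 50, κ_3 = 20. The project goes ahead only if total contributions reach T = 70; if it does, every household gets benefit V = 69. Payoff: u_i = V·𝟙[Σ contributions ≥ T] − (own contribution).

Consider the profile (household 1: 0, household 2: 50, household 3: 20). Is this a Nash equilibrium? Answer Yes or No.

Total = 70 ≥ 70: provided.
Household 1 (pledges 0, payoff 69): pledging 50 → total 120, payoff 19. No gain.
Household 2 (pledges 50, payoff 19): dropping to 0 → total 20, payoff 0. No gain.
Household 3 (pledges 20, payoff 49): dropping to 0 → total 50, payoff 0. No gain.

Yes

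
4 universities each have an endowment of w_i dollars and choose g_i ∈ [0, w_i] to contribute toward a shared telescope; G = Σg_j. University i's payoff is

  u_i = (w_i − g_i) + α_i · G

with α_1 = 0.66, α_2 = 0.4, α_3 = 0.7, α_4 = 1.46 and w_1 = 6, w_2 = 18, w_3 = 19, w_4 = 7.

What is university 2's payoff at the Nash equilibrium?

20.8

∂u_i/∂g_i = α_i − 1, so university i contributes w_i if α_i > 1, else 0.
α_i > 1 for i ∈ {4}; NE contributions (0, 0, 0, 7), G = 7.
u_2 = (18 − 0) + 0.4·7 = 20.8.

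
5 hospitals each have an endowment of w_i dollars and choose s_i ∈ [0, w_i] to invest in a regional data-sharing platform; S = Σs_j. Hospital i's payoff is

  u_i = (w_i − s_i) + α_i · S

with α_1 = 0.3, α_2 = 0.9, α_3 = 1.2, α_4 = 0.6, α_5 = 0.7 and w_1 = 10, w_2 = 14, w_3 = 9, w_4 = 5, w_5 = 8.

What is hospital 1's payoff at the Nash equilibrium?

∂u_i/∂s_i = α_i − 1, so hospital i contributes w_i if α_i > 1, else 0.
α_i > 1 for i ∈ {3}; NE contributions (0, 0, 9, 0, 0), S = 9.
u_1 = (10 − 0) + 0.3·9 = 12.7.

12.7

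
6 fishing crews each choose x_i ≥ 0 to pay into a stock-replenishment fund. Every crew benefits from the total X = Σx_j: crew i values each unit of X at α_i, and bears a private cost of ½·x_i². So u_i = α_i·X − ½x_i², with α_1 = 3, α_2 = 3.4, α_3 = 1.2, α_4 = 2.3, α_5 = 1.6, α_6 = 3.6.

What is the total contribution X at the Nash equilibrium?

Crew i's FOC: ∂u_i/∂x_i = α_i − x_i = 0, so x_i* = α_i.
NE contributions = (3, 3.4, 1.2, 2.3, 1.6, 3.6); X = 15.1.

15.1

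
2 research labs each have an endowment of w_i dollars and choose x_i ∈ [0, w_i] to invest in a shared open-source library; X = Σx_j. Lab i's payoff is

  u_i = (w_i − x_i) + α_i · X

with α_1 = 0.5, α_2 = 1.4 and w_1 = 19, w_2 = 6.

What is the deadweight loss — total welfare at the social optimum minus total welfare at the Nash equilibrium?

17.1

∂u_i/∂x_i = α_i − 1, so lab i contributes w_i if α_i > 1, else 0.
α_i > 1 for i ∈ {2}; NE contributions (0, 6), X = 6.
W^NE = Σw_i − X^NE + (Σα_i)·X^NE = 25 + 0.9·6 = 30.4.
Planner: ∂(Σu_j)/∂x_i = Σα_j − 1 = 0.9 > 0, so everyone contributes w_i; X^SO = 25, W^SO = 25 + 0.9·25 = 47.5.
Deadweight loss = 17.1.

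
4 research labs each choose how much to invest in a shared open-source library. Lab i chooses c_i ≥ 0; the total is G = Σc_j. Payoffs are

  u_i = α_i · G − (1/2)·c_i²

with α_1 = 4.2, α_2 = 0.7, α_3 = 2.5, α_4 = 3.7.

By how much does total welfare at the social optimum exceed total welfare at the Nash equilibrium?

142.245

Lab i's FOC: ∂u_i/∂c_i = α_i − c_i = 0, so c_i* = α_i.
NE contributions = (4.2, 0.7, 2.5, 3.7); G = 11.1.
W^NE = (Σα)·G − ½Σα_i² = 11.1² − ½·38.07 = 104.175.
Planner sets c_i = Σα_j = 11.1 for every i, so G^SO = 4·11.1 = 44.4.
W^SO = (Σα)·G^SO − ½·4·(Σα)² = (4/2)·11.1² = 246.42.
Deadweight loss = W^SO − W^NE = 142.245.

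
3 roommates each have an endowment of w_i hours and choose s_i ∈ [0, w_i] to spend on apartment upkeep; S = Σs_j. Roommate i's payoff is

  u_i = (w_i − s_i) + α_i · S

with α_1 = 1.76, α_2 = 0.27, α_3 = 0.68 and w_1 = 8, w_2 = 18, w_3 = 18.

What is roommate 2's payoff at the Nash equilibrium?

∂u_i/∂s_i = α_i − 1, so roommate i contributes w_i if α_i > 1, else 0.
α_i > 1 for i ∈ {1}; NE contributions (8, 0, 0), S = 8.
u_2 = (18 − 0) + 0.27·8 = 20.16.

20.16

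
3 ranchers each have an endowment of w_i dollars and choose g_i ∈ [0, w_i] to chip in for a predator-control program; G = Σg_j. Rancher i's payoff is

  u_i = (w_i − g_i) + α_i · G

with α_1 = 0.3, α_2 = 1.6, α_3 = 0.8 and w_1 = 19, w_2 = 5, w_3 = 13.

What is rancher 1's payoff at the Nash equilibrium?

∂u_i/∂g_i = α_i − 1, so rancher i contributes w_i if α_i > 1, else 0.
α_i > 1 for i ∈ {2}; NE contributions (0, 5, 0), G = 5.
u_1 = (19 − 0) + 0.3·5 = 20.5.

20.5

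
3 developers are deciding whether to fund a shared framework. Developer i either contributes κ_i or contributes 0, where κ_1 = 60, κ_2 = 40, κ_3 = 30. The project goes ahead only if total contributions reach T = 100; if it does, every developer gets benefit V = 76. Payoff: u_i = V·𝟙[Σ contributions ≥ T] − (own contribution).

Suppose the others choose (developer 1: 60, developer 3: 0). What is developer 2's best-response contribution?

Others' total = 60. Contributing 40 brings total to 100 ≥ 100: gain V − κ_2 = 36.
Best response: 40.

40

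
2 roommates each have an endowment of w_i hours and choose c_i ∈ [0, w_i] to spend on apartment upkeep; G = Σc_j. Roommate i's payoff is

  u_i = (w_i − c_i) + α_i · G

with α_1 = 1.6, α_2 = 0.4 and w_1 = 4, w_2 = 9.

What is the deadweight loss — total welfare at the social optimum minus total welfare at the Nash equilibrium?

∂u_i/∂c_i = α_i − 1, so roommate i contributes w_i if α_i > 1, else 0.
α_i > 1 for i ∈ {1}; NE contributions (4, 0), G = 4.
W^NE = Σw_i − G^NE + (Σα_i)·G^NE = 13 + 1·4 = 17.
Planner: ∂(Σu_j)/∂c_i = Σα_j − 1 = 1 > 0, so everyone contributes w_i; G^SO = 13, W^SO = 13 + 1·13 = 26.
Deadweight loss = 9.

9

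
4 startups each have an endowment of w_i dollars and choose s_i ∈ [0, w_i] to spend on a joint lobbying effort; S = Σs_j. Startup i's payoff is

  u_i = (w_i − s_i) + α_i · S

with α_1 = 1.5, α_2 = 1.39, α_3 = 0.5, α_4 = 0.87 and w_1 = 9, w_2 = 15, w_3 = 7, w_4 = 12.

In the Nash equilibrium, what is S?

∂u_i/∂s_i = α_i − 1, so startup i contributes w_i if α_i > 1, else 0.
α_i > 1 for i ∈ {1, 2}; NE contributions (9, 15, 0, 0), S = 24.

24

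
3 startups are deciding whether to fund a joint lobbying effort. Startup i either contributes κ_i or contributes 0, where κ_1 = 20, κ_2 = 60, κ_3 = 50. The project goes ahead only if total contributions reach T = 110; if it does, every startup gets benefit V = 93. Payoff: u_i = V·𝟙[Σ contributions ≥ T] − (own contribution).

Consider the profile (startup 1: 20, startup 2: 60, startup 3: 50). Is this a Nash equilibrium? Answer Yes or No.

No

Total = 130 ≥ 110: provided.
Startup 1 (pledges 20, payoff 73): dropping to 0 → total 110, payoff 93. Profitable deviation.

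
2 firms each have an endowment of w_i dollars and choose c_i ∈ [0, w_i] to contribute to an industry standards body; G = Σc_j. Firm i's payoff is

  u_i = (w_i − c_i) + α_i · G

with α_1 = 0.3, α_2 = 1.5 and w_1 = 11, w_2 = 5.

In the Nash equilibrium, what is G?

5

∂u_i/∂c_i = α_i − 1, so firm i contributes w_i if α_i > 1, else 0.
α_i > 1 for i ∈ {2}; NE contributions (0, 5), G = 5.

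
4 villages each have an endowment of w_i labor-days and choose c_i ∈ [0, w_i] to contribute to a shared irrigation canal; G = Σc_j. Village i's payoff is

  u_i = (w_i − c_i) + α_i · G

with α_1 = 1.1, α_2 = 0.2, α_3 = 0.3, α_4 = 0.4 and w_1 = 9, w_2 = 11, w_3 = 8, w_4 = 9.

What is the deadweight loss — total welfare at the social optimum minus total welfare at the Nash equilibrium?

28

∂u_i/∂c_i = α_i − 1, so village i contributes w_i if α_i > 1, else 0.
α_i > 1 for i ∈ {1}; NE contributions (9, 0, 0, 0), G = 9.
W^NE = Σw_i − G^NE + (Σα_i)·G^NE = 37 + 1·9 = 46.
Planner: ∂(Σu_j)/∂c_i = Σα_j − 1 = 1 > 0, so everyone contributes w_i; G^SO = 37, W^SO = 37 + 1·37 = 74.
Deadweight loss = 28.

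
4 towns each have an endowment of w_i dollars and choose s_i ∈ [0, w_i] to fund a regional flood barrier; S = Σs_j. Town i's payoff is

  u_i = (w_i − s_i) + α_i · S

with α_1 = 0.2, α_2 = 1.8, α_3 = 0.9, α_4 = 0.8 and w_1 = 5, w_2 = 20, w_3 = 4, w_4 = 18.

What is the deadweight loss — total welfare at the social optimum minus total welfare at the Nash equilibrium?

72.9

∂u_i/∂s_i = α_i − 1, so town i contributes w_i if α_i > 1, else 0.
α_i > 1 for i ∈ {2}; NE contributions (0, 20, 0, 0), S = 20.
W^NE = Σw_i − S^NE + (Σα_i)·S^NE = 47 + 2.7·20 = 101.
Planner: ∂(Σu_j)/∂s_i = Σα_j − 1 = 2.7 > 0, so everyone contributes w_i; S^SO = 47, W^SO = 47 + 2.7·47 = 173.9.
Deadweight loss = 72.9.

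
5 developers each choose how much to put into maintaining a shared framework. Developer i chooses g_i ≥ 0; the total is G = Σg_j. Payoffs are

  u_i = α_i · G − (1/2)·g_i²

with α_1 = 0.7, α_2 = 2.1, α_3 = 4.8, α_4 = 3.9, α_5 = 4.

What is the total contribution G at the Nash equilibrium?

15.5

Developer i's FOC: ∂u_i/∂g_i = α_i − g_i = 0, so g_i* = α_i.
NE contributions = (0.7, 2.1, 4.8, 3.9, 4); G = 15.5.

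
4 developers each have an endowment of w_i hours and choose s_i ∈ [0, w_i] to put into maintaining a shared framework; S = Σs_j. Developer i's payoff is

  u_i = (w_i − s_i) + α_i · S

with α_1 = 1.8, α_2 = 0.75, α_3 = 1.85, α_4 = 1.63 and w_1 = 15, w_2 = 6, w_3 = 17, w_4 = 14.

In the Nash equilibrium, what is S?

46

∂u_i/∂s_i = α_i − 1, so developer i contributes w_i if α_i > 1, else 0.
α_i > 1 for i ∈ {1, 3, 4}; NE contributions (15, 0, 17, 14), S = 46.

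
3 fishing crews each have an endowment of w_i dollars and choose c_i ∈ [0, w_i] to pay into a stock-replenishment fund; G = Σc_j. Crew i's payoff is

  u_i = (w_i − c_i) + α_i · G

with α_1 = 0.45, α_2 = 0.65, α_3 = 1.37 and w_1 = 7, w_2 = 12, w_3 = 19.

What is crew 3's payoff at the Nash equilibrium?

26.03

∂u_i/∂c_i = α_i − 1, so crew i contributes w_i if α_i > 1, else 0.
α_i > 1 for i ∈ {3}; NE contributions (0, 0, 19), G = 19.
u_3 = (19 − 19) + 1.37·19 = 26.03.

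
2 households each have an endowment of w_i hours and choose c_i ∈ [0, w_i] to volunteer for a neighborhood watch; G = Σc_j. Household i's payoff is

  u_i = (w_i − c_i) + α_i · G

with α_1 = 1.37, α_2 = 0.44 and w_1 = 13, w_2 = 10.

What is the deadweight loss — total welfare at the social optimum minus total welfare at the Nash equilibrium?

∂u_i/∂c_i = α_i − 1, so household i contributes w_i if α_i > 1, else 0.
α_i > 1 for i ∈ {1}; NE contributions (13, 0), G = 13.
W^NE = Σw_i − G^NE + (Σα_i)·G^NE = 23 + 0.81·13 = 33.53.
Planner: ∂(Σu_j)/∂c_i = Σα_j − 1 = 0.81 > 0, so everyone contributes w_i; G^SO = 23, W^SO = 23 + 0.81·23 = 41.63.
Deadweight loss = 8.1.

8.1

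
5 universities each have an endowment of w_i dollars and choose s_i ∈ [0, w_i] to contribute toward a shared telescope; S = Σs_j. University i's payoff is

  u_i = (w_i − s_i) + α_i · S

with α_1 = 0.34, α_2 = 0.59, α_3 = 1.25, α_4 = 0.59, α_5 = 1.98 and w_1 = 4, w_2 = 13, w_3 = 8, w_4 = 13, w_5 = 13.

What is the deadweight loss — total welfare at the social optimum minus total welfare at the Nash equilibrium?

∂u_i/∂s_i = α_i − 1, so university i contributes w_i if α_i > 1, else 0.
α_i > 1 for i ∈ {3, 5}; NE contributions (0, 0, 8, 0, 13), S = 21.
W^NE = Σw_i − S^NE + (Σα_i)·S^NE = 51 + 3.75·21 = 129.75.
Planner: ∂(Σu_j)/∂s_i = Σα_j − 1 = 3.75 > 0, so everyone contributes w_i; S^SO = 51, W^SO = 51 + 3.75·51 = 242.25.
Deadweight loss = 112.5.

112.5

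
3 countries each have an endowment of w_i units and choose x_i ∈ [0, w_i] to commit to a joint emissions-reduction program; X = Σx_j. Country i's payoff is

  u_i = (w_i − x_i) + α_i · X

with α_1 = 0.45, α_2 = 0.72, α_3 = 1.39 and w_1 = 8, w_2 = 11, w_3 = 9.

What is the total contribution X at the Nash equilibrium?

9

∂u_i/∂x_i = α_i − 1, so country i contributes w_i if α_i > 1, else 0.
α_i > 1 for i ∈ {3}; NE contributions (0, 0, 9), X = 9.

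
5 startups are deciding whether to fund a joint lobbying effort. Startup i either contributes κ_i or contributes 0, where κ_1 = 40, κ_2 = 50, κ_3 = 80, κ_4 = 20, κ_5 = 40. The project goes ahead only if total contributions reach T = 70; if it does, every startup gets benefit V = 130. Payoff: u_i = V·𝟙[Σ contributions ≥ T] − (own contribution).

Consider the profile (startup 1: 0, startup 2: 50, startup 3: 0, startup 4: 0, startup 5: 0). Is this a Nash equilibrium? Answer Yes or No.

Total = 50 < 70: not provided.
Startup 1 (pledges 0, payoff 0): pledging 40 → total 90, payoff 90. Profitable deviation.

No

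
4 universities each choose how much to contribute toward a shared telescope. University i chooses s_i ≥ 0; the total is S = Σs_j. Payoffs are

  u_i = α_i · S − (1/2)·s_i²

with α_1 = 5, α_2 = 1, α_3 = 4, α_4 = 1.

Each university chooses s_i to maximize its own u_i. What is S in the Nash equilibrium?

11

University i's FOC: ∂u_i/∂s_i = α_i − s_i = 0, so s_i* = α_i.
NE contributions = (5, 1, 4, 1); S = 11.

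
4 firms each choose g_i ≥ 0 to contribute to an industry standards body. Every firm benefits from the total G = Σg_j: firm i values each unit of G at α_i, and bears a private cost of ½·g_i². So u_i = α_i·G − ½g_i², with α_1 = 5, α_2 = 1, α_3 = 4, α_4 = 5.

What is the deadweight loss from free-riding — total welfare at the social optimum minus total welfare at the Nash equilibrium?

Firm i's FOC: ∂u_i/∂g_i = α_i − g_i = 0, so g_i* = α_i.
NE contributions = (5, 1, 4, 5); G = 15.
W^NE = (Σα)·G − ½Σα_i² = 15² − ½·67 = 191.5.
Planner sets g_i = Σα_j = 15 for every i, so G^SO = 4·15 = 60.
W^SO = (Σα)·G^SO − ½·4·(Σα)² = (4/2)·15² = 450.
Deadweight loss = W^SO − W^NE = 258.5.

258.5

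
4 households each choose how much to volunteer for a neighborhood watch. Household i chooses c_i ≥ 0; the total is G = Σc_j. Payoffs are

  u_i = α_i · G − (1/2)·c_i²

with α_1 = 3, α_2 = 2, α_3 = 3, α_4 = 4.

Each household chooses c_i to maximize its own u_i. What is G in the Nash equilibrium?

12

Household i's FOC: ∂u_i/∂c_i = α_i − c_i = 0, so c_i* = α_i.
NE contributions = (3, 2, 3, 4); G = 12.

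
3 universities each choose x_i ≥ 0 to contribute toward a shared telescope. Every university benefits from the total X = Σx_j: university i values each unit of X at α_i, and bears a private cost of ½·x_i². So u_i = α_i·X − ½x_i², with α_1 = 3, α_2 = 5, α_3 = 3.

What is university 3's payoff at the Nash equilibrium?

University i's FOC: ∂u_i/∂x_i = α_i − x_i = 0, so x_i* = α_i.
NE contributions = (3, 5, 3); X = 11.
u_3 = α_3·X − ½·(x_3)² = 3·11 − ½·3² = 28.5.

28.5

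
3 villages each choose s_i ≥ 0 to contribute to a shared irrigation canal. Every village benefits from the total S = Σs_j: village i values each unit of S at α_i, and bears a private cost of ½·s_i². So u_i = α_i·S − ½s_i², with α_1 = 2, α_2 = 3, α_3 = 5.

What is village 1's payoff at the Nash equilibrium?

18

Village i's FOC: ∂u_i/∂s_i = α_i − s_i = 0, so s_i* = α_i.
NE contributions = (2, 3, 5); S = 10.
u_1 = α_1·S − ½·(s_1)² = 2·10 − ½·2² = 18.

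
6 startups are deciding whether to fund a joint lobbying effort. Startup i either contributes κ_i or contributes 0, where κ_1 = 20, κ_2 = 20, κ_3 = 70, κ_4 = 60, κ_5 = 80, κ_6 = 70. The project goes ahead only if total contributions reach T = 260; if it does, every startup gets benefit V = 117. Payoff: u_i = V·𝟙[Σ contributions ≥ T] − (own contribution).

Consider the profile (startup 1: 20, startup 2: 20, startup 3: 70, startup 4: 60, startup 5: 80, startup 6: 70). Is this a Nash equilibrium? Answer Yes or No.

No

Total = 320 ≥ 260: provided.
Startup 1 (pledges 20, payoff 97): dropping to 0 → total 300, payoff 117. Profitable deviation.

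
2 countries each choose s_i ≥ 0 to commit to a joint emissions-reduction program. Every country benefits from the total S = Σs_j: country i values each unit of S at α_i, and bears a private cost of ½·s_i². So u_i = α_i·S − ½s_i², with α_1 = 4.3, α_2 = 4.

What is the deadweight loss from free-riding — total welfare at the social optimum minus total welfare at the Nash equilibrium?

Country i's FOC: ∂u_i/∂s_i = α_i − s_i = 0, so s_i* = α_i.
NE contributions = (4.3, 4); S = 8.3.
W^NE = (Σα)·S − ½Σα_i² = 8.3² − ½·34.49 = 51.645.
Planner sets s_i = Σα_j = 8.3 for every i, so S^SO = 2·8.3 = 16.6.
W^SO = (Σα)·S^SO − ½·2·(Σα)² = (2/2)·8.3² = 68.89.
Deadweight loss = W^SO − W^NE = 17.245.

17.245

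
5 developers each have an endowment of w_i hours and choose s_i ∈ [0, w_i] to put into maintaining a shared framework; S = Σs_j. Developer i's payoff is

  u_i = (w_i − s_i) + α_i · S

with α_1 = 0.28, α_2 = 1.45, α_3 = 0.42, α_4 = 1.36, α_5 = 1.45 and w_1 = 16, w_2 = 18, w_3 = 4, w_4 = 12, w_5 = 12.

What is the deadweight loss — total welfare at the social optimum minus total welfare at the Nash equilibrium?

79.2

∂u_i/∂s_i = α_i − 1, so developer i contributes w_i if α_i > 1, else 0.
α_i > 1 for i ∈ {2, 4, 5}; NE contributions (0, 18, 0, 12, 12), S = 42.
W^NE = Σw_i − S^NE + (Σα_i)·S^NE = 62 + 3.96·42 = 228.32.
Planner: ∂(Σu_j)/∂s_i = Σα_j − 1 = 3.96 > 0, so everyone contributes w_i; S^SO = 62, W^SO = 62 + 3.96·62 = 307.52.
Deadweight loss = 79.2.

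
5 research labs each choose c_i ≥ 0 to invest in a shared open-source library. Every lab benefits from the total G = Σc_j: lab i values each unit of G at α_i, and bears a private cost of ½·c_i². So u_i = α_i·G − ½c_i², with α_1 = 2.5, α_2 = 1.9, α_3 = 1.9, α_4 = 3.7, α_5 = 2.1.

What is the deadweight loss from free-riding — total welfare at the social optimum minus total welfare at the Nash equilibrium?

235.4

Lab i's FOC: ∂u_i/∂c_i = α_i − c_i = 0, so c_i* = α_i.
NE contributions = (2.5, 1.9, 1.9, 3.7, 2.1); G = 12.1.
W^NE = (Σα)·G − ½Σα_i² = 12.1² − ½·31.57 = 130.625.
Planner sets c_i = Σα_j = 12.1 for every i, so G^SO = 5·12.1 = 60.5.
W^SO = (Σα)·G^SO − ½·5·(Σα)² = (5/2)·12.1² = 366.025.
Deadweight loss = W^SO − W^NE = 235.4.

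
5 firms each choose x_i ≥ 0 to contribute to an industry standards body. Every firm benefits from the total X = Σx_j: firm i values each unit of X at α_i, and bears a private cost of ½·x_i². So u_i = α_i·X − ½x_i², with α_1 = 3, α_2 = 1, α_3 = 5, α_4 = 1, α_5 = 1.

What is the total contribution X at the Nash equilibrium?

11

Firm i's FOC: ∂u_i/∂x_i = α_i − x_i = 0, so x_i* = α_i.
NE contributions = (3, 1, 5, 1, 1); X = 11.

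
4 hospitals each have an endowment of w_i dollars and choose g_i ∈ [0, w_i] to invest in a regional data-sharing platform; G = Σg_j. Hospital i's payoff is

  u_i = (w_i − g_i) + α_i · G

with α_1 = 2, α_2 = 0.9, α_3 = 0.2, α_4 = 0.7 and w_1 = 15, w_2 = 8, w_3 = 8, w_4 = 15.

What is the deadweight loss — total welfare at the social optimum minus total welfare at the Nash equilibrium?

86.8

∂u_i/∂g_i = α_i − 1, so hospital i contributes w_i if α_i > 1, else 0.
α_i > 1 for i ∈ {1}; NE contributions (15, 0, 0, 0), G = 15.
W^NE = Σw_i − G^NE + (Σα_i)·G^NE = 46 + 2.8·15 = 88.
Planner: ∂(Σu_j)/∂g_i = Σα_j − 1 = 2.8 > 0, so everyone contributes w_i; G^SO = 46, W^SO = 46 + 2.8·46 = 174.8.
Deadweight loss = 86.8.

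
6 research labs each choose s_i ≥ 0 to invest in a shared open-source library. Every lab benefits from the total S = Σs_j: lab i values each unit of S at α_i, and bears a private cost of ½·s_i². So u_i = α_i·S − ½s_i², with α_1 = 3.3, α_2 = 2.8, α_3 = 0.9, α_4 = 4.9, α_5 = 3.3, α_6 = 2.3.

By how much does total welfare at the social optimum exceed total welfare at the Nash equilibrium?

Lab i's FOC: ∂u_i/∂s_i = α_i − s_i = 0, so s_i* = α_i.
NE contributions = (3.3, 2.8, 0.9, 4.9, 3.3, 2.3); S = 17.5.
W^NE = (Σα)·S − ½Σα_i² = 17.5² − ½·59.73 = 276.385.
Planner sets s_i = Σα_j = 17.5 for every i, so S^SO = 6·17.5 = 105.
W^SO = (Σα)·S^SO − ½·6·(Σα)² = (6/2)·17.5² = 918.75.
Deadweight loss = W^SO − W^NE = 642.365.

642.365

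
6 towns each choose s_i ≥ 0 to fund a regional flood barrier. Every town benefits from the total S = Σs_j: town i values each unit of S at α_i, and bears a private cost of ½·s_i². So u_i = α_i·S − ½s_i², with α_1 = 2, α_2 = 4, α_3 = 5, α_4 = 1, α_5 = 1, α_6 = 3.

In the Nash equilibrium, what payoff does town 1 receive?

Town i's FOC: ∂u_i/∂s_i = α_i − s_i = 0, so s_i* = α_i.
NE contributions = (2, 4, 5, 1, 1, 3); S = 16.
u_1 = α_1·S − ½·(s_1)² = 2·16 − ½·2² = 30.

30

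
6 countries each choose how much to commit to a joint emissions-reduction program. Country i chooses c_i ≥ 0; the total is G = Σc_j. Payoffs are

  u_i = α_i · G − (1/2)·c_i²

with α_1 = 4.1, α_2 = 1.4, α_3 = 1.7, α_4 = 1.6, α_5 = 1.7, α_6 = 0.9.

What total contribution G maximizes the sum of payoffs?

Planner FOC: ∂(Σu_j)/∂c_i = (Σα_j) − c_i = 0, so c_i^SO = Σα_j = 11.4 for every i; G^SO = 68.4.

68.4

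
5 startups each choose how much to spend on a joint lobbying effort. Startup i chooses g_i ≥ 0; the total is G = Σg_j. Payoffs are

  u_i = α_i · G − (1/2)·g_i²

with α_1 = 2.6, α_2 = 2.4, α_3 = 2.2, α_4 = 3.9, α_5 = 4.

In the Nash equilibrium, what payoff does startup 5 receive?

52.4

Startup i's FOC: ∂u_i/∂g_i = α_i − g_i = 0, so g_i* = α_i.
NE contributions = (2.6, 2.4, 2.2, 3.9, 4); G = 15.1.
u_5 = α_5·G − ½·(g_5)² = 4·15.1 − ½·4² = 52.4.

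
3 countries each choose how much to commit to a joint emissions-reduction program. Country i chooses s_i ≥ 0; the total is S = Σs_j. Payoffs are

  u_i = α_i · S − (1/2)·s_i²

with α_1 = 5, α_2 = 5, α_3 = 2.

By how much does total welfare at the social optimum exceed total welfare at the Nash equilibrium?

99

Country i's FOC: ∂u_i/∂s_i = α_i − s_i = 0, so s_i* = α_i.
NE contributions = (5, 5, 2); S = 12.
W^NE = (Σα)·S − ½Σα_i² = 12² − ½·54 = 117.
Planner sets s_i = Σα_j = 12 for every i, so S^SO = 3·12 = 36.
W^SO = (Σα)·S^SO − ½·3·(Σα)² = (3/2)·12² = 216.
Deadweight loss = W^SO − W^NE = 99.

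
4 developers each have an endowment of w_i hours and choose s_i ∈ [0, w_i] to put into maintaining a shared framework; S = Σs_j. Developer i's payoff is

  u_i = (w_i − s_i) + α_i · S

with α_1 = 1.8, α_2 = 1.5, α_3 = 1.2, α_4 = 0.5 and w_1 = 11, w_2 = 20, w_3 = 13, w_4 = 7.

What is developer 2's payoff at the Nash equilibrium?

66

∂u_i/∂s_i = α_i − 1, so developer i contributes w_i if α_i > 1, else 0.
α_i > 1 for i ∈ {1, 2, 3}; NE contributions (11, 20, 13, 0), S = 44.
u_2 = (20 − 20) + 1.5·44 = 66.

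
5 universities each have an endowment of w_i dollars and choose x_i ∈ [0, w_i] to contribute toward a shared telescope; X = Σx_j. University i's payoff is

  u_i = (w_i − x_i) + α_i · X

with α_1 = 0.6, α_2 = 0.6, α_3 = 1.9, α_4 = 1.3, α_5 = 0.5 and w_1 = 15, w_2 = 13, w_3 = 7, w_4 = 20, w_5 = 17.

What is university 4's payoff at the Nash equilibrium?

∂u_i/∂x_i = α_i − 1, so university i contributes w_i if α_i > 1, else 0.
α_i > 1 for i ∈ {3, 4}; NE contributions (0, 0, 7, 20, 0), X = 27.
u_4 = (20 − 20) + 1.3·27 = 35.1.

35.1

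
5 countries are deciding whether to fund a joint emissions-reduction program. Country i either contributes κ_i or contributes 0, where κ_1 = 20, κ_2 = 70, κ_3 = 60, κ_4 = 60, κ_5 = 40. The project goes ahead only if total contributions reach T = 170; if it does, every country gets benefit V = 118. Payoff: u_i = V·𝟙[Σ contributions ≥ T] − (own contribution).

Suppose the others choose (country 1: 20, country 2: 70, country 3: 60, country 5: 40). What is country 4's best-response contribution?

Others' total = 190 ≥ 170; contributing adds cost 60 for no extra benefit.
Best response: 0.

0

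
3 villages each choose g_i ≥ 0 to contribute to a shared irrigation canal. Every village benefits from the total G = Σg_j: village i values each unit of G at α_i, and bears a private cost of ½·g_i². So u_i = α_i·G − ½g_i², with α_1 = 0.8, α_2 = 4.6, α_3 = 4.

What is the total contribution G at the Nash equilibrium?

9.4

Village i's FOC: ∂u_i/∂g_i = α_i − g_i = 0, so g_i* = α_i.
NE contributions = (0.8, 4.6, 4); G = 9.4.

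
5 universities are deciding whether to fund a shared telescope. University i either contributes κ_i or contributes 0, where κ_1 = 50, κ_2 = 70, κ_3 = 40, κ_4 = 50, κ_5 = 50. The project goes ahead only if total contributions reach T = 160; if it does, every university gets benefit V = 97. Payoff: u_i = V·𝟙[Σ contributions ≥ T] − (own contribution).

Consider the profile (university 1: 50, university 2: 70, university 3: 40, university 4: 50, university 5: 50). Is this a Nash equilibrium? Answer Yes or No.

No

Total = 260 ≥ 160: provided.
University 1 (pledges 50, payoff 47): dropping to 0 → total 210, payoff 97. Profitable deviation.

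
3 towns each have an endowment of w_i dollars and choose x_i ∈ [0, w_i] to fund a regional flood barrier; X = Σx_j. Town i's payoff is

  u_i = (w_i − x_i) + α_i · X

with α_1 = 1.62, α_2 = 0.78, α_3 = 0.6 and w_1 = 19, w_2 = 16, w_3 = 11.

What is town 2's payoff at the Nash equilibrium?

30.82

∂u_i/∂x_i = α_i − 1, so town i contributes w_i if α_i > 1, else 0.
α_i > 1 for i ∈ {1}; NE contributions (19, 0, 0), X = 19.
u_2 = (16 − 0) + 0.78·19 = 30.82.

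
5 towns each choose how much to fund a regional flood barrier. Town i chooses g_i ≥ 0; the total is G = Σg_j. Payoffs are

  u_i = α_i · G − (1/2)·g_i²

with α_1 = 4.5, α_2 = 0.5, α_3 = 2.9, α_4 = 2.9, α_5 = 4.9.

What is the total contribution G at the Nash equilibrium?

Town i's FOC: ∂u_i/∂g_i = α_i − g_i = 0, so g_i* = α_i.
NE contributions = (4.5, 0.5, 2.9, 2.9, 4.9); G = 15.7.

15.7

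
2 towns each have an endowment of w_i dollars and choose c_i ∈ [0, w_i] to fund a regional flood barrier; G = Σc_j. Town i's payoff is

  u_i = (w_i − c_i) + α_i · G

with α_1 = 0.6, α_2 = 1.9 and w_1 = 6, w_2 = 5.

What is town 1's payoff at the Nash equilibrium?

9

∂u_i/∂c_i = α_i − 1, so town i contributes w_i if α_i > 1, else 0.
α_i > 1 for i ∈ {2}; NE contributions (0, 5), G = 5.
u_1 = (6 − 0) + 0.6·5 = 9.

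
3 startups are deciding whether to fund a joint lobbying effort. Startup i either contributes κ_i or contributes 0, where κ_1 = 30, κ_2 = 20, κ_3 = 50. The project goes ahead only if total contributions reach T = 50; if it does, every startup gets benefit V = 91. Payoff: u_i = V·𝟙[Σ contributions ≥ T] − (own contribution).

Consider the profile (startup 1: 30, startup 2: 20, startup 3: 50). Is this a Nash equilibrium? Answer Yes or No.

Total = 100 ≥ 50: provided.
Startup 1 (pledges 30, payoff 61): dropping to 0 → total 70, payoff 91. Profitable deviation.

No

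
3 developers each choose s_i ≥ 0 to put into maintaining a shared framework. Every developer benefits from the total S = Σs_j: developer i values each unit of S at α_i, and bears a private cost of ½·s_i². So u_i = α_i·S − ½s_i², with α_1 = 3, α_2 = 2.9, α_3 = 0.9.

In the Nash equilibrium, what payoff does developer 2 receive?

15.515

Developer i's FOC: ∂u_i/∂s_i = α_i − s_i = 0, so s_i* = α_i.
NE contributions = (3, 2.9, 0.9); S = 6.8.
u_2 = α_2·S − ½·(s_2)² = 2.9·6.8 − ½·2.9² = 15.515.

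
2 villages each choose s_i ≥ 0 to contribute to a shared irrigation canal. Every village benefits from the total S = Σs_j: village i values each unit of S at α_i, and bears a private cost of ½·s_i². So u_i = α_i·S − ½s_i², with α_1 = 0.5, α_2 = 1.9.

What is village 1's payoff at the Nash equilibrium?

Village i's FOC: ∂u_i/∂s_i = α_i − s_i = 0, so s_i* = α_i.
NE contributions = (0.5, 1.9); S = 2.4.
u_1 = α_1·S − ½·(s_1)² = 0.5·2.4 − ½·0.5² = 1.075.

1.075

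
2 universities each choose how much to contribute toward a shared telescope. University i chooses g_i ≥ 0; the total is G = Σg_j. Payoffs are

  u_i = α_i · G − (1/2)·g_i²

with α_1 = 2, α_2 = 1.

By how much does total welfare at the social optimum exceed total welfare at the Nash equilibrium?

University i's FOC: ∂u_i/∂g_i = α_i − g_i = 0, so g_i* = α_i.
NE contributions = (2, 1); G = 3.
W^NE = (Σα)·G − ½Σα_i² = 3² − ½·5 = 6.5.
Planner sets g_i = Σα_j = 3 for every i, so G^SO = 2·3 = 6.
W^SO = (Σα)·G^SO − ½·2·(Σα)² = (2/2)·3² = 9.
Deadweight loss = W^SO − W^NE = 2.5.

2.5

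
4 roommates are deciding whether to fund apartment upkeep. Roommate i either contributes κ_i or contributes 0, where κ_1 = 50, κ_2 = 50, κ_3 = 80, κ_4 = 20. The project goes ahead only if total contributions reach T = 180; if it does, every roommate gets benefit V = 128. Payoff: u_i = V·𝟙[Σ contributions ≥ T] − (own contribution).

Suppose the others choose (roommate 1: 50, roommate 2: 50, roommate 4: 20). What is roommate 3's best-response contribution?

Others' total = 120. Contributing 80 brings total to 200 ≥ 180: gain V − κ_3 = 48.
Best response: 80.

80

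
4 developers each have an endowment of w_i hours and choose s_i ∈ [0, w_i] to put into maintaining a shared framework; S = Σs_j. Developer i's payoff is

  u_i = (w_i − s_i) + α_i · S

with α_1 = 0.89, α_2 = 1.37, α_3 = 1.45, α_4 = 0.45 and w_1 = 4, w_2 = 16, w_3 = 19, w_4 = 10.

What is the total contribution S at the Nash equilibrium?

35

∂u_i/∂s_i = α_i − 1, so developer i contributes w_i if α_i > 1, else 0.
α_i > 1 for i ∈ {2, 3}; NE contributions (0, 16, 19, 0), S = 35.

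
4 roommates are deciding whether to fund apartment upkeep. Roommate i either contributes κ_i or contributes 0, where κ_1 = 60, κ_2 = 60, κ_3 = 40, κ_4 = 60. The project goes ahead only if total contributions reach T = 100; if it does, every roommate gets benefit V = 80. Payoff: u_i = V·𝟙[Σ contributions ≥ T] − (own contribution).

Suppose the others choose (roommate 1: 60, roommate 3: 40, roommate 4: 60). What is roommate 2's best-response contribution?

0

Others' total = 160 ≥ 100; contributing adds cost 60 for no extra benefit.
Best response: 0.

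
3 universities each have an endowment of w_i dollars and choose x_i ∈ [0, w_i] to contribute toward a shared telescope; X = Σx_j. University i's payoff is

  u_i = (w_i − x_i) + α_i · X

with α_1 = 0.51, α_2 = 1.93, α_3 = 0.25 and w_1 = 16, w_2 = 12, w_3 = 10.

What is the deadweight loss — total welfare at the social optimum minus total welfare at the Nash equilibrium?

43.94

∂u_i/∂x_i = α_i − 1, so university i contributes w_i if α_i > 1, else 0.
α_i > 1 for i ∈ {2}; NE contributions (0, 12, 0), X = 12.
W^NE = Σw_i − X^NE + (Σα_i)·X^NE = 38 + 1.69·12 = 58.28.
Planner: ∂(Σu_j)/∂x_i = Σα_j − 1 = 1.69 > 0, so everyone contributes w_i; X^SO = 38, W^SO = 38 + 1.69·38 = 102.22.
Deadweight loss = 43.94.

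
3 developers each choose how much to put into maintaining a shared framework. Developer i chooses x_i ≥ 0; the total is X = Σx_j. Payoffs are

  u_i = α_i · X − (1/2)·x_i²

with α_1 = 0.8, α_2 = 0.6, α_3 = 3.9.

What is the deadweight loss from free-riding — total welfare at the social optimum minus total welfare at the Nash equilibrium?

Developer i's FOC: ∂u_i/∂x_i = α_i − x_i = 0, so x_i* = α_i.
NE contributions = (0.8, 0.6, 3.9); X = 5.3.
W^NE = (Σα)·X − ½Σα_i² = 5.3² − ½·16.21 = 19.985.
Planner sets x_i = Σα_j = 5.3 for every i, so X^SO = 3·5.3 = 15.9.
W^SO = (Σα)·X^SO − ½·3·(Σα)² = (3/2)·5.3² = 42.135.
Deadweight loss = W^SO − W^NE = 22.15.

22.15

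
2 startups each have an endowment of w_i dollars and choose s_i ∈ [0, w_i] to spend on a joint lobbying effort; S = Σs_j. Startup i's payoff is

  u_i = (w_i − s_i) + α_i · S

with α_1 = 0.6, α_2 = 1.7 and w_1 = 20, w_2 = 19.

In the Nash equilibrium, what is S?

∂u_i/∂s_i = α_i − 1, so startup i contributes w_i if α_i > 1, else 0.
α_i > 1 for i ∈ {2}; NE contributions (0, 19), S = 19.

19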